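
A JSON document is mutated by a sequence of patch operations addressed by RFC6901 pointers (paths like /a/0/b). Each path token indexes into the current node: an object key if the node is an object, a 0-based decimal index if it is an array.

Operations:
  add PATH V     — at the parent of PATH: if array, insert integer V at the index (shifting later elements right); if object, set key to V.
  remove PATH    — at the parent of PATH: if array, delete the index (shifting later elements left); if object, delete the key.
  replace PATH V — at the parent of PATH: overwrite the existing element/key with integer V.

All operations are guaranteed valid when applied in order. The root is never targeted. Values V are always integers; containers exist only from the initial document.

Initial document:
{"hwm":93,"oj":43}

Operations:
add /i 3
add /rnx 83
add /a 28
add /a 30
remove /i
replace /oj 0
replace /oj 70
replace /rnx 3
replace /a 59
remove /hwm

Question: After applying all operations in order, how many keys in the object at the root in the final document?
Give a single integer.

Answer: 3

Derivation:
After op 1 (add /i 3): {"hwm":93,"i":3,"oj":43}
After op 2 (add /rnx 83): {"hwm":93,"i":3,"oj":43,"rnx":83}
After op 3 (add /a 28): {"a":28,"hwm":93,"i":3,"oj":43,"rnx":83}
After op 4 (add /a 30): {"a":30,"hwm":93,"i":3,"oj":43,"rnx":83}
After op 5 (remove /i): {"a":30,"hwm":93,"oj":43,"rnx":83}
After op 6 (replace /oj 0): {"a":30,"hwm":93,"oj":0,"rnx":83}
After op 7 (replace /oj 70): {"a":30,"hwm":93,"oj":70,"rnx":83}
After op 8 (replace /rnx 3): {"a":30,"hwm":93,"oj":70,"rnx":3}
After op 9 (replace /a 59): {"a":59,"hwm":93,"oj":70,"rnx":3}
After op 10 (remove /hwm): {"a":59,"oj":70,"rnx":3}
Size at the root: 3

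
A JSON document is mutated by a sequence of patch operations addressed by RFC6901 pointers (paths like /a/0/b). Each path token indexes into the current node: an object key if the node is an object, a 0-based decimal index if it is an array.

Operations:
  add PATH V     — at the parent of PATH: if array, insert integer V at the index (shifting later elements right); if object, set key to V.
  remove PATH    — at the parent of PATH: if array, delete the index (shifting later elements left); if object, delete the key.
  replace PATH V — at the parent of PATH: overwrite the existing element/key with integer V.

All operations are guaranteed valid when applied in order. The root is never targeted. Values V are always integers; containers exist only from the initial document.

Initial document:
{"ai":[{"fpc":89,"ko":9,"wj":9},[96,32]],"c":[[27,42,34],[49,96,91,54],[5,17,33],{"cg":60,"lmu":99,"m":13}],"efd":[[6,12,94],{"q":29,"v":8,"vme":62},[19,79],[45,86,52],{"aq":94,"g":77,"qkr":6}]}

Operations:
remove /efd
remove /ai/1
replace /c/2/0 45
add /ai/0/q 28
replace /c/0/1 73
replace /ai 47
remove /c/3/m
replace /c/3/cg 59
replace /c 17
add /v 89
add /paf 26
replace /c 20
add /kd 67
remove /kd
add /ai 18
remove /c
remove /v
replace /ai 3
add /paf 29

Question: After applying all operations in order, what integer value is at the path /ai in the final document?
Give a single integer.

Answer: 3

Derivation:
After op 1 (remove /efd): {"ai":[{"fpc":89,"ko":9,"wj":9},[96,32]],"c":[[27,42,34],[49,96,91,54],[5,17,33],{"cg":60,"lmu":99,"m":13}]}
After op 2 (remove /ai/1): {"ai":[{"fpc":89,"ko":9,"wj":9}],"c":[[27,42,34],[49,96,91,54],[5,17,33],{"cg":60,"lmu":99,"m":13}]}
After op 3 (replace /c/2/0 45): {"ai":[{"fpc":89,"ko":9,"wj":9}],"c":[[27,42,34],[49,96,91,54],[45,17,33],{"cg":60,"lmu":99,"m":13}]}
After op 4 (add /ai/0/q 28): {"ai":[{"fpc":89,"ko":9,"q":28,"wj":9}],"c":[[27,42,34],[49,96,91,54],[45,17,33],{"cg":60,"lmu":99,"m":13}]}
After op 5 (replace /c/0/1 73): {"ai":[{"fpc":89,"ko":9,"q":28,"wj":9}],"c":[[27,73,34],[49,96,91,54],[45,17,33],{"cg":60,"lmu":99,"m":13}]}
After op 6 (replace /ai 47): {"ai":47,"c":[[27,73,34],[49,96,91,54],[45,17,33],{"cg":60,"lmu":99,"m":13}]}
After op 7 (remove /c/3/m): {"ai":47,"c":[[27,73,34],[49,96,91,54],[45,17,33],{"cg":60,"lmu":99}]}
After op 8 (replace /c/3/cg 59): {"ai":47,"c":[[27,73,34],[49,96,91,54],[45,17,33],{"cg":59,"lmu":99}]}
After op 9 (replace /c 17): {"ai":47,"c":17}
After op 10 (add /v 89): {"ai":47,"c":17,"v":89}
After op 11 (add /paf 26): {"ai":47,"c":17,"paf":26,"v":89}
After op 12 (replace /c 20): {"ai":47,"c":20,"paf":26,"v":89}
After op 13 (add /kd 67): {"ai":47,"c":20,"kd":67,"paf":26,"v":89}
After op 14 (remove /kd): {"ai":47,"c":20,"paf":26,"v":89}
After op 15 (add /ai 18): {"ai":18,"c":20,"paf":26,"v":89}
After op 16 (remove /c): {"ai":18,"paf":26,"v":89}
After op 17 (remove /v): {"ai":18,"paf":26}
After op 18 (replace /ai 3): {"ai":3,"paf":26}
After op 19 (add /paf 29): {"ai":3,"paf":29}
Value at /ai: 3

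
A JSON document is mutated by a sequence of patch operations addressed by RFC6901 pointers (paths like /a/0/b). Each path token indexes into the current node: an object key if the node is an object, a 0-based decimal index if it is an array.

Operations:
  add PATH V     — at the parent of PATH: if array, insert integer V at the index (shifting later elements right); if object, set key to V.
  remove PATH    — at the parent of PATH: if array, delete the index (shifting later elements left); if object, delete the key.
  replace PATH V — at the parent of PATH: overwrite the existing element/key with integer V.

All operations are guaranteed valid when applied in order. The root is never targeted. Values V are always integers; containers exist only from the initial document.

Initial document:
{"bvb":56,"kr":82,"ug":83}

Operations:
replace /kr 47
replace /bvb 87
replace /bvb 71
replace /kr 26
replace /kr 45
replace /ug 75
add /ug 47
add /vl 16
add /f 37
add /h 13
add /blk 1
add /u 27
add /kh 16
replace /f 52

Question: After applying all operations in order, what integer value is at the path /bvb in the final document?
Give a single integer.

After op 1 (replace /kr 47): {"bvb":56,"kr":47,"ug":83}
After op 2 (replace /bvb 87): {"bvb":87,"kr":47,"ug":83}
After op 3 (replace /bvb 71): {"bvb":71,"kr":47,"ug":83}
After op 4 (replace /kr 26): {"bvb":71,"kr":26,"ug":83}
After op 5 (replace /kr 45): {"bvb":71,"kr":45,"ug":83}
After op 6 (replace /ug 75): {"bvb":71,"kr":45,"ug":75}
After op 7 (add /ug 47): {"bvb":71,"kr":45,"ug":47}
After op 8 (add /vl 16): {"bvb":71,"kr":45,"ug":47,"vl":16}
After op 9 (add /f 37): {"bvb":71,"f":37,"kr":45,"ug":47,"vl":16}
After op 10 (add /h 13): {"bvb":71,"f":37,"h":13,"kr":45,"ug":47,"vl":16}
After op 11 (add /blk 1): {"blk":1,"bvb":71,"f":37,"h":13,"kr":45,"ug":47,"vl":16}
After op 12 (add /u 27): {"blk":1,"bvb":71,"f":37,"h":13,"kr":45,"u":27,"ug":47,"vl":16}
After op 13 (add /kh 16): {"blk":1,"bvb":71,"f":37,"h":13,"kh":16,"kr":45,"u":27,"ug":47,"vl":16}
After op 14 (replace /f 52): {"blk":1,"bvb":71,"f":52,"h":13,"kh":16,"kr":45,"u":27,"ug":47,"vl":16}
Value at /bvb: 71

Answer: 71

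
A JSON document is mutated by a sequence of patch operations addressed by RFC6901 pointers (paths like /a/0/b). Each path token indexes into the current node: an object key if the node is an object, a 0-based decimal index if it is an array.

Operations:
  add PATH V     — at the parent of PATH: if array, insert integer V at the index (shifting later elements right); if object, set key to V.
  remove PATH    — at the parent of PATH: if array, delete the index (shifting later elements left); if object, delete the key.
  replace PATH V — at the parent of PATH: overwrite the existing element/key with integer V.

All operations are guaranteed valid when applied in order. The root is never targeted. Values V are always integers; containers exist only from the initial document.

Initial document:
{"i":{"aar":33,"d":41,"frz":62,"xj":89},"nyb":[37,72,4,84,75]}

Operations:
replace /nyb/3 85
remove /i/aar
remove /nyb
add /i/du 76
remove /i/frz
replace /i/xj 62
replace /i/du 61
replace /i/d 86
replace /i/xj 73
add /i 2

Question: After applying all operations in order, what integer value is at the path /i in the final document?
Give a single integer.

Answer: 2

Derivation:
After op 1 (replace /nyb/3 85): {"i":{"aar":33,"d":41,"frz":62,"xj":89},"nyb":[37,72,4,85,75]}
After op 2 (remove /i/aar): {"i":{"d":41,"frz":62,"xj":89},"nyb":[37,72,4,85,75]}
After op 3 (remove /nyb): {"i":{"d":41,"frz":62,"xj":89}}
After op 4 (add /i/du 76): {"i":{"d":41,"du":76,"frz":62,"xj":89}}
After op 5 (remove /i/frz): {"i":{"d":41,"du":76,"xj":89}}
After op 6 (replace /i/xj 62): {"i":{"d":41,"du":76,"xj":62}}
After op 7 (replace /i/du 61): {"i":{"d":41,"du":61,"xj":62}}
After op 8 (replace /i/d 86): {"i":{"d":86,"du":61,"xj":62}}
After op 9 (replace /i/xj 73): {"i":{"d":86,"du":61,"xj":73}}
After op 10 (add /i 2): {"i":2}
Value at /i: 2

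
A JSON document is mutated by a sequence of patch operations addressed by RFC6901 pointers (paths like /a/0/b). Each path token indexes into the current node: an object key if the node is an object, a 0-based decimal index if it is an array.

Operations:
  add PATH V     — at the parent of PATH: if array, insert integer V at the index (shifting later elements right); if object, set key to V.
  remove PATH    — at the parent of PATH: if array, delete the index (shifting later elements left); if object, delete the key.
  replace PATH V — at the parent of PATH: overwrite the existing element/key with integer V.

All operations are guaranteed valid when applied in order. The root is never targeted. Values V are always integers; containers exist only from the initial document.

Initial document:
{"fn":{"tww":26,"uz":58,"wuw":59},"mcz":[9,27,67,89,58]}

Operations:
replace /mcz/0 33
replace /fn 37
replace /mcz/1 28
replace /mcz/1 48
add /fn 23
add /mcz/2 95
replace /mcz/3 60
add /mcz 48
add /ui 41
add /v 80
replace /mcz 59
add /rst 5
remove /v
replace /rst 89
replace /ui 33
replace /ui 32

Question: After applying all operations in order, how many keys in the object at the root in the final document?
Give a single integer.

Answer: 4

Derivation:
After op 1 (replace /mcz/0 33): {"fn":{"tww":26,"uz":58,"wuw":59},"mcz":[33,27,67,89,58]}
After op 2 (replace /fn 37): {"fn":37,"mcz":[33,27,67,89,58]}
After op 3 (replace /mcz/1 28): {"fn":37,"mcz":[33,28,67,89,58]}
After op 4 (replace /mcz/1 48): {"fn":37,"mcz":[33,48,67,89,58]}
After op 5 (add /fn 23): {"fn":23,"mcz":[33,48,67,89,58]}
After op 6 (add /mcz/2 95): {"fn":23,"mcz":[33,48,95,67,89,58]}
After op 7 (replace /mcz/3 60): {"fn":23,"mcz":[33,48,95,60,89,58]}
After op 8 (add /mcz 48): {"fn":23,"mcz":48}
After op 9 (add /ui 41): {"fn":23,"mcz":48,"ui":41}
After op 10 (add /v 80): {"fn":23,"mcz":48,"ui":41,"v":80}
After op 11 (replace /mcz 59): {"fn":23,"mcz":59,"ui":41,"v":80}
After op 12 (add /rst 5): {"fn":23,"mcz":59,"rst":5,"ui":41,"v":80}
After op 13 (remove /v): {"fn":23,"mcz":59,"rst":5,"ui":41}
After op 14 (replace /rst 89): {"fn":23,"mcz":59,"rst":89,"ui":41}
After op 15 (replace /ui 33): {"fn":23,"mcz":59,"rst":89,"ui":33}
After op 16 (replace /ui 32): {"fn":23,"mcz":59,"rst":89,"ui":32}
Size at the root: 4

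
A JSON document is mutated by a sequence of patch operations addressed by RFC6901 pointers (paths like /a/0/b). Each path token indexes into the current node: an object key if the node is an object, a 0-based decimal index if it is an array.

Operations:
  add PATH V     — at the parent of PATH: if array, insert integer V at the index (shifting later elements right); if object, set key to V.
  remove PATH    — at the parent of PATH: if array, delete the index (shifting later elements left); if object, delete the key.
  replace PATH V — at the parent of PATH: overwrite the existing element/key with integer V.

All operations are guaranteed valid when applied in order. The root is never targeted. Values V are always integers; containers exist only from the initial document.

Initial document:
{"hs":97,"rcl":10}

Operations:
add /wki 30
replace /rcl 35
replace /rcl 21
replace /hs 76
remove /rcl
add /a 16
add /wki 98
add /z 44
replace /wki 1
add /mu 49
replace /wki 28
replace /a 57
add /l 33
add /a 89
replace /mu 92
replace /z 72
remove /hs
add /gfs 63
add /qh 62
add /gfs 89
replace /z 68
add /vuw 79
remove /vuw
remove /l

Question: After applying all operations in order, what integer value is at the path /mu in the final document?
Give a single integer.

After op 1 (add /wki 30): {"hs":97,"rcl":10,"wki":30}
After op 2 (replace /rcl 35): {"hs":97,"rcl":35,"wki":30}
After op 3 (replace /rcl 21): {"hs":97,"rcl":21,"wki":30}
After op 4 (replace /hs 76): {"hs":76,"rcl":21,"wki":30}
After op 5 (remove /rcl): {"hs":76,"wki":30}
After op 6 (add /a 16): {"a":16,"hs":76,"wki":30}
After op 7 (add /wki 98): {"a":16,"hs":76,"wki":98}
After op 8 (add /z 44): {"a":16,"hs":76,"wki":98,"z":44}
After op 9 (replace /wki 1): {"a":16,"hs":76,"wki":1,"z":44}
After op 10 (add /mu 49): {"a":16,"hs":76,"mu":49,"wki":1,"z":44}
After op 11 (replace /wki 28): {"a":16,"hs":76,"mu":49,"wki":28,"z":44}
After op 12 (replace /a 57): {"a":57,"hs":76,"mu":49,"wki":28,"z":44}
After op 13 (add /l 33): {"a":57,"hs":76,"l":33,"mu":49,"wki":28,"z":44}
After op 14 (add /a 89): {"a":89,"hs":76,"l":33,"mu":49,"wki":28,"z":44}
After op 15 (replace /mu 92): {"a":89,"hs":76,"l":33,"mu":92,"wki":28,"z":44}
After op 16 (replace /z 72): {"a":89,"hs":76,"l":33,"mu":92,"wki":28,"z":72}
After op 17 (remove /hs): {"a":89,"l":33,"mu":92,"wki":28,"z":72}
After op 18 (add /gfs 63): {"a":89,"gfs":63,"l":33,"mu":92,"wki":28,"z":72}
After op 19 (add /qh 62): {"a":89,"gfs":63,"l":33,"mu":92,"qh":62,"wki":28,"z":72}
After op 20 (add /gfs 89): {"a":89,"gfs":89,"l":33,"mu":92,"qh":62,"wki":28,"z":72}
After op 21 (replace /z 68): {"a":89,"gfs":89,"l":33,"mu":92,"qh":62,"wki":28,"z":68}
After op 22 (add /vuw 79): {"a":89,"gfs":89,"l":33,"mu":92,"qh":62,"vuw":79,"wki":28,"z":68}
After op 23 (remove /vuw): {"a":89,"gfs":89,"l":33,"mu":92,"qh":62,"wki":28,"z":68}
After op 24 (remove /l): {"a":89,"gfs":89,"mu":92,"qh":62,"wki":28,"z":68}
Value at /mu: 92

Answer: 92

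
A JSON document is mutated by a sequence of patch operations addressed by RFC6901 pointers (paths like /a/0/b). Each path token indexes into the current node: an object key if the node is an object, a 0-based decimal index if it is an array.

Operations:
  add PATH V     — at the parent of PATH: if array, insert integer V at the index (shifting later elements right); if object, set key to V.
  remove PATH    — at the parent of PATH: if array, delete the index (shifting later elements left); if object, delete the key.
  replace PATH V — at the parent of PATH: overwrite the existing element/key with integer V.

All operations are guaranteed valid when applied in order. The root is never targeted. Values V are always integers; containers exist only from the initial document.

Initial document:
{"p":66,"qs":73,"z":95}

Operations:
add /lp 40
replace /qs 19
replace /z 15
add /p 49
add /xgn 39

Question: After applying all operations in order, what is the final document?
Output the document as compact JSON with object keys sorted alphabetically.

Answer: {"lp":40,"p":49,"qs":19,"xgn":39,"z":15}

Derivation:
After op 1 (add /lp 40): {"lp":40,"p":66,"qs":73,"z":95}
After op 2 (replace /qs 19): {"lp":40,"p":66,"qs":19,"z":95}
After op 3 (replace /z 15): {"lp":40,"p":66,"qs":19,"z":15}
After op 4 (add /p 49): {"lp":40,"p":49,"qs":19,"z":15}
After op 5 (add /xgn 39): {"lp":40,"p":49,"qs":19,"xgn":39,"z":15}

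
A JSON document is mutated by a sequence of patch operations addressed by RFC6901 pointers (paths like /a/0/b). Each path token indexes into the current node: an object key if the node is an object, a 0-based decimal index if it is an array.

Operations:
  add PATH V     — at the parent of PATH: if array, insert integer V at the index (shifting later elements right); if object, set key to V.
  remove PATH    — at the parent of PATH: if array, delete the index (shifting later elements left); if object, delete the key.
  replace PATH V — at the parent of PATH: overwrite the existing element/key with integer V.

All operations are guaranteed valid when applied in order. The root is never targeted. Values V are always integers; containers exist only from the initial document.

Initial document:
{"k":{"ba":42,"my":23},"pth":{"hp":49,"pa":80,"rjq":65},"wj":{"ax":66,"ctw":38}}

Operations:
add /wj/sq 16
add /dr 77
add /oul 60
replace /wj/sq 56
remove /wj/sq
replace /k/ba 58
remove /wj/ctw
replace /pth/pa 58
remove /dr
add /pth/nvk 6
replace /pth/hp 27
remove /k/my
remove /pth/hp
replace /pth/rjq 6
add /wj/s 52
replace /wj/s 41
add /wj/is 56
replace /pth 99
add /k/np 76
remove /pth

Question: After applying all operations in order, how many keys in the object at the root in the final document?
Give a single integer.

Answer: 3

Derivation:
After op 1 (add /wj/sq 16): {"k":{"ba":42,"my":23},"pth":{"hp":49,"pa":80,"rjq":65},"wj":{"ax":66,"ctw":38,"sq":16}}
After op 2 (add /dr 77): {"dr":77,"k":{"ba":42,"my":23},"pth":{"hp":49,"pa":80,"rjq":65},"wj":{"ax":66,"ctw":38,"sq":16}}
After op 3 (add /oul 60): {"dr":77,"k":{"ba":42,"my":23},"oul":60,"pth":{"hp":49,"pa":80,"rjq":65},"wj":{"ax":66,"ctw":38,"sq":16}}
After op 4 (replace /wj/sq 56): {"dr":77,"k":{"ba":42,"my":23},"oul":60,"pth":{"hp":49,"pa":80,"rjq":65},"wj":{"ax":66,"ctw":38,"sq":56}}
After op 5 (remove /wj/sq): {"dr":77,"k":{"ba":42,"my":23},"oul":60,"pth":{"hp":49,"pa":80,"rjq":65},"wj":{"ax":66,"ctw":38}}
After op 6 (replace /k/ba 58): {"dr":77,"k":{"ba":58,"my":23},"oul":60,"pth":{"hp":49,"pa":80,"rjq":65},"wj":{"ax":66,"ctw":38}}
After op 7 (remove /wj/ctw): {"dr":77,"k":{"ba":58,"my":23},"oul":60,"pth":{"hp":49,"pa":80,"rjq":65},"wj":{"ax":66}}
After op 8 (replace /pth/pa 58): {"dr":77,"k":{"ba":58,"my":23},"oul":60,"pth":{"hp":49,"pa":58,"rjq":65},"wj":{"ax":66}}
After op 9 (remove /dr): {"k":{"ba":58,"my":23},"oul":60,"pth":{"hp":49,"pa":58,"rjq":65},"wj":{"ax":66}}
After op 10 (add /pth/nvk 6): {"k":{"ba":58,"my":23},"oul":60,"pth":{"hp":49,"nvk":6,"pa":58,"rjq":65},"wj":{"ax":66}}
After op 11 (replace /pth/hp 27): {"k":{"ba":58,"my":23},"oul":60,"pth":{"hp":27,"nvk":6,"pa":58,"rjq":65},"wj":{"ax":66}}
After op 12 (remove /k/my): {"k":{"ba":58},"oul":60,"pth":{"hp":27,"nvk":6,"pa":58,"rjq":65},"wj":{"ax":66}}
After op 13 (remove /pth/hp): {"k":{"ba":58},"oul":60,"pth":{"nvk":6,"pa":58,"rjq":65},"wj":{"ax":66}}
After op 14 (replace /pth/rjq 6): {"k":{"ba":58},"oul":60,"pth":{"nvk":6,"pa":58,"rjq":6},"wj":{"ax":66}}
After op 15 (add /wj/s 52): {"k":{"ba":58},"oul":60,"pth":{"nvk":6,"pa":58,"rjq":6},"wj":{"ax":66,"s":52}}
After op 16 (replace /wj/s 41): {"k":{"ba":58},"oul":60,"pth":{"nvk":6,"pa":58,"rjq":6},"wj":{"ax":66,"s":41}}
After op 17 (add /wj/is 56): {"k":{"ba":58},"oul":60,"pth":{"nvk":6,"pa":58,"rjq":6},"wj":{"ax":66,"is":56,"s":41}}
After op 18 (replace /pth 99): {"k":{"ba":58},"oul":60,"pth":99,"wj":{"ax":66,"is":56,"s":41}}
After op 19 (add /k/np 76): {"k":{"ba":58,"np":76},"oul":60,"pth":99,"wj":{"ax":66,"is":56,"s":41}}
After op 20 (remove /pth): {"k":{"ba":58,"np":76},"oul":60,"wj":{"ax":66,"is":56,"s":41}}
Size at the root: 3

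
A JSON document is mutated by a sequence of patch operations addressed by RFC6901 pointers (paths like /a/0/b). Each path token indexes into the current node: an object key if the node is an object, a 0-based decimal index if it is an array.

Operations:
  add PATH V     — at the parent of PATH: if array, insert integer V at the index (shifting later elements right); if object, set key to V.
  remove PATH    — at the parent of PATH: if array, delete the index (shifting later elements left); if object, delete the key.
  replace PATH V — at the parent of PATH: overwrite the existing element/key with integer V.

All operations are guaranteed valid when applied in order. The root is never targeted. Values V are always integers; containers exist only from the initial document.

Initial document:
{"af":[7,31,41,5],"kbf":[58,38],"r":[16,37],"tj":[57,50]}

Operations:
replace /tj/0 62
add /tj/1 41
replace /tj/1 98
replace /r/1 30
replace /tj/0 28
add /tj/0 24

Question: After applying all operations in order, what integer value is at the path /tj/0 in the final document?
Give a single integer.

After op 1 (replace /tj/0 62): {"af":[7,31,41,5],"kbf":[58,38],"r":[16,37],"tj":[62,50]}
After op 2 (add /tj/1 41): {"af":[7,31,41,5],"kbf":[58,38],"r":[16,37],"tj":[62,41,50]}
After op 3 (replace /tj/1 98): {"af":[7,31,41,5],"kbf":[58,38],"r":[16,37],"tj":[62,98,50]}
After op 4 (replace /r/1 30): {"af":[7,31,41,5],"kbf":[58,38],"r":[16,30],"tj":[62,98,50]}
After op 5 (replace /tj/0 28): {"af":[7,31,41,5],"kbf":[58,38],"r":[16,30],"tj":[28,98,50]}
After op 6 (add /tj/0 24): {"af":[7,31,41,5],"kbf":[58,38],"r":[16,30],"tj":[24,28,98,50]}
Value at /tj/0: 24

Answer: 24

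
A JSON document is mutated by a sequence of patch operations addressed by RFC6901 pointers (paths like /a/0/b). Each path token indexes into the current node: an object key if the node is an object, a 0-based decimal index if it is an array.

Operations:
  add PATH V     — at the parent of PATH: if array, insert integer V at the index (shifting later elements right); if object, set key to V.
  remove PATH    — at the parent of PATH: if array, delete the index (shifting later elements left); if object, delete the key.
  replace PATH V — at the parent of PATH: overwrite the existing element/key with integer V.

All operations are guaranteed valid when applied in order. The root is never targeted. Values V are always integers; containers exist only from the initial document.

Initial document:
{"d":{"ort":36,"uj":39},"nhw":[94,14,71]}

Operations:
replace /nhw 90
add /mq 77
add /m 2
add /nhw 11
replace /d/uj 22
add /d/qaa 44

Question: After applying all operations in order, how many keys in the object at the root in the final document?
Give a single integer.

Answer: 4

Derivation:
After op 1 (replace /nhw 90): {"d":{"ort":36,"uj":39},"nhw":90}
After op 2 (add /mq 77): {"d":{"ort":36,"uj":39},"mq":77,"nhw":90}
After op 3 (add /m 2): {"d":{"ort":36,"uj":39},"m":2,"mq":77,"nhw":90}
After op 4 (add /nhw 11): {"d":{"ort":36,"uj":39},"m":2,"mq":77,"nhw":11}
After op 5 (replace /d/uj 22): {"d":{"ort":36,"uj":22},"m":2,"mq":77,"nhw":11}
After op 6 (add /d/qaa 44): {"d":{"ort":36,"qaa":44,"uj":22},"m":2,"mq":77,"nhw":11}
Size at the root: 4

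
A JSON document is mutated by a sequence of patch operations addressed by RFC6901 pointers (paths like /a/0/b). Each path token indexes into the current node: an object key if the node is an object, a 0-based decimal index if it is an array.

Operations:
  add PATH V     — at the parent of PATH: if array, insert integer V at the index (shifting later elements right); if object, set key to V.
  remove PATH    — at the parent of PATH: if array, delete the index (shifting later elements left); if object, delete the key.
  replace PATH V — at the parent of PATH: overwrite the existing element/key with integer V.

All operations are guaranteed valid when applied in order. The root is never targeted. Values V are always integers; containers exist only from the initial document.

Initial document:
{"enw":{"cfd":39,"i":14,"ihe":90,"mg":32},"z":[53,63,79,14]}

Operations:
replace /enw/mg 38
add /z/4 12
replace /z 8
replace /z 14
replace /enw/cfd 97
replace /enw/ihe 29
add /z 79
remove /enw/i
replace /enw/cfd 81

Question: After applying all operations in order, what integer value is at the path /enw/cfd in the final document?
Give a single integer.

Answer: 81

Derivation:
After op 1 (replace /enw/mg 38): {"enw":{"cfd":39,"i":14,"ihe":90,"mg":38},"z":[53,63,79,14]}
After op 2 (add /z/4 12): {"enw":{"cfd":39,"i":14,"ihe":90,"mg":38},"z":[53,63,79,14,12]}
After op 3 (replace /z 8): {"enw":{"cfd":39,"i":14,"ihe":90,"mg":38},"z":8}
After op 4 (replace /z 14): {"enw":{"cfd":39,"i":14,"ihe":90,"mg":38},"z":14}
After op 5 (replace /enw/cfd 97): {"enw":{"cfd":97,"i":14,"ihe":90,"mg":38},"z":14}
After op 6 (replace /enw/ihe 29): {"enw":{"cfd":97,"i":14,"ihe":29,"mg":38},"z":14}
After op 7 (add /z 79): {"enw":{"cfd":97,"i":14,"ihe":29,"mg":38},"z":79}
After op 8 (remove /enw/i): {"enw":{"cfd":97,"ihe":29,"mg":38},"z":79}
After op 9 (replace /enw/cfd 81): {"enw":{"cfd":81,"ihe":29,"mg":38},"z":79}
Value at /enw/cfd: 81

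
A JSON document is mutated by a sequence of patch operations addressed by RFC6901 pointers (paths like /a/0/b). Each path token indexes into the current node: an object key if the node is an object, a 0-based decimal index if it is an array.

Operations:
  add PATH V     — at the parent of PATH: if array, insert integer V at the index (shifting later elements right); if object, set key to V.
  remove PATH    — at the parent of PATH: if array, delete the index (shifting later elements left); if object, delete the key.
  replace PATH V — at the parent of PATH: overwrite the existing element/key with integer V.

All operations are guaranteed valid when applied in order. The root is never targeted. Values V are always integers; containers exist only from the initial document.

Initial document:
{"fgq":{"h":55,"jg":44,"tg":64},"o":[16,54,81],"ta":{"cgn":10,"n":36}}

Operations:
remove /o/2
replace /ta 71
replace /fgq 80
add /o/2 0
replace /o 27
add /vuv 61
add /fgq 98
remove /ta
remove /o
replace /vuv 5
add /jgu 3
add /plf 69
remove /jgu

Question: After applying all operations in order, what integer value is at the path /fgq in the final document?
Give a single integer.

After op 1 (remove /o/2): {"fgq":{"h":55,"jg":44,"tg":64},"o":[16,54],"ta":{"cgn":10,"n":36}}
After op 2 (replace /ta 71): {"fgq":{"h":55,"jg":44,"tg":64},"o":[16,54],"ta":71}
After op 3 (replace /fgq 80): {"fgq":80,"o":[16,54],"ta":71}
After op 4 (add /o/2 0): {"fgq":80,"o":[16,54,0],"ta":71}
After op 5 (replace /o 27): {"fgq":80,"o":27,"ta":71}
After op 6 (add /vuv 61): {"fgq":80,"o":27,"ta":71,"vuv":61}
After op 7 (add /fgq 98): {"fgq":98,"o":27,"ta":71,"vuv":61}
After op 8 (remove /ta): {"fgq":98,"o":27,"vuv":61}
After op 9 (remove /o): {"fgq":98,"vuv":61}
After op 10 (replace /vuv 5): {"fgq":98,"vuv":5}
After op 11 (add /jgu 3): {"fgq":98,"jgu":3,"vuv":5}
After op 12 (add /plf 69): {"fgq":98,"jgu":3,"plf":69,"vuv":5}
After op 13 (remove /jgu): {"fgq":98,"plf":69,"vuv":5}
Value at /fgq: 98

Answer: 98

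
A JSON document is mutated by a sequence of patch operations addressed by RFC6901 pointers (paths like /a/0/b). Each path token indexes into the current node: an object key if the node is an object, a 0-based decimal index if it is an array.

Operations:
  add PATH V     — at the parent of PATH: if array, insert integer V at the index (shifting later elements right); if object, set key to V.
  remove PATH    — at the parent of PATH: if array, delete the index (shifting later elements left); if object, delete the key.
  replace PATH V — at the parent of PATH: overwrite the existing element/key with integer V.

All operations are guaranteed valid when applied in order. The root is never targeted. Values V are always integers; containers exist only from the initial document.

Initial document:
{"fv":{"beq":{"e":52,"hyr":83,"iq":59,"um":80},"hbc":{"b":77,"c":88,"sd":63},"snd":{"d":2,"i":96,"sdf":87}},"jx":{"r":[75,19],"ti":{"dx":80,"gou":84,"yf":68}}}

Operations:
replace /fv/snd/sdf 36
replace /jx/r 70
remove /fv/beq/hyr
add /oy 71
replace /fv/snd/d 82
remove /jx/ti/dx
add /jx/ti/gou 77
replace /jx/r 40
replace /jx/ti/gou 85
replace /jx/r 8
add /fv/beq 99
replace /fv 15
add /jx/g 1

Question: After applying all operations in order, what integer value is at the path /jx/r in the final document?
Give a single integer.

Answer: 8

Derivation:
After op 1 (replace /fv/snd/sdf 36): {"fv":{"beq":{"e":52,"hyr":83,"iq":59,"um":80},"hbc":{"b":77,"c":88,"sd":63},"snd":{"d":2,"i":96,"sdf":36}},"jx":{"r":[75,19],"ti":{"dx":80,"gou":84,"yf":68}}}
After op 2 (replace /jx/r 70): {"fv":{"beq":{"e":52,"hyr":83,"iq":59,"um":80},"hbc":{"b":77,"c":88,"sd":63},"snd":{"d":2,"i":96,"sdf":36}},"jx":{"r":70,"ti":{"dx":80,"gou":84,"yf":68}}}
After op 3 (remove /fv/beq/hyr): {"fv":{"beq":{"e":52,"iq":59,"um":80},"hbc":{"b":77,"c":88,"sd":63},"snd":{"d":2,"i":96,"sdf":36}},"jx":{"r":70,"ti":{"dx":80,"gou":84,"yf":68}}}
After op 4 (add /oy 71): {"fv":{"beq":{"e":52,"iq":59,"um":80},"hbc":{"b":77,"c":88,"sd":63},"snd":{"d":2,"i":96,"sdf":36}},"jx":{"r":70,"ti":{"dx":80,"gou":84,"yf":68}},"oy":71}
After op 5 (replace /fv/snd/d 82): {"fv":{"beq":{"e":52,"iq":59,"um":80},"hbc":{"b":77,"c":88,"sd":63},"snd":{"d":82,"i":96,"sdf":36}},"jx":{"r":70,"ti":{"dx":80,"gou":84,"yf":68}},"oy":71}
After op 6 (remove /jx/ti/dx): {"fv":{"beq":{"e":52,"iq":59,"um":80},"hbc":{"b":77,"c":88,"sd":63},"snd":{"d":82,"i":96,"sdf":36}},"jx":{"r":70,"ti":{"gou":84,"yf":68}},"oy":71}
After op 7 (add /jx/ti/gou 77): {"fv":{"beq":{"e":52,"iq":59,"um":80},"hbc":{"b":77,"c":88,"sd":63},"snd":{"d":82,"i":96,"sdf":36}},"jx":{"r":70,"ti":{"gou":77,"yf":68}},"oy":71}
After op 8 (replace /jx/r 40): {"fv":{"beq":{"e":52,"iq":59,"um":80},"hbc":{"b":77,"c":88,"sd":63},"snd":{"d":82,"i":96,"sdf":36}},"jx":{"r":40,"ti":{"gou":77,"yf":68}},"oy":71}
After op 9 (replace /jx/ti/gou 85): {"fv":{"beq":{"e":52,"iq":59,"um":80},"hbc":{"b":77,"c":88,"sd":63},"snd":{"d":82,"i":96,"sdf":36}},"jx":{"r":40,"ti":{"gou":85,"yf":68}},"oy":71}
After op 10 (replace /jx/r 8): {"fv":{"beq":{"e":52,"iq":59,"um":80},"hbc":{"b":77,"c":88,"sd":63},"snd":{"d":82,"i":96,"sdf":36}},"jx":{"r":8,"ti":{"gou":85,"yf":68}},"oy":71}
After op 11 (add /fv/beq 99): {"fv":{"beq":99,"hbc":{"b":77,"c":88,"sd":63},"snd":{"d":82,"i":96,"sdf":36}},"jx":{"r":8,"ti":{"gou":85,"yf":68}},"oy":71}
After op 12 (replace /fv 15): {"fv":15,"jx":{"r":8,"ti":{"gou":85,"yf":68}},"oy":71}
After op 13 (add /jx/g 1): {"fv":15,"jx":{"g":1,"r":8,"ti":{"gou":85,"yf":68}},"oy":71}
Value at /jx/r: 8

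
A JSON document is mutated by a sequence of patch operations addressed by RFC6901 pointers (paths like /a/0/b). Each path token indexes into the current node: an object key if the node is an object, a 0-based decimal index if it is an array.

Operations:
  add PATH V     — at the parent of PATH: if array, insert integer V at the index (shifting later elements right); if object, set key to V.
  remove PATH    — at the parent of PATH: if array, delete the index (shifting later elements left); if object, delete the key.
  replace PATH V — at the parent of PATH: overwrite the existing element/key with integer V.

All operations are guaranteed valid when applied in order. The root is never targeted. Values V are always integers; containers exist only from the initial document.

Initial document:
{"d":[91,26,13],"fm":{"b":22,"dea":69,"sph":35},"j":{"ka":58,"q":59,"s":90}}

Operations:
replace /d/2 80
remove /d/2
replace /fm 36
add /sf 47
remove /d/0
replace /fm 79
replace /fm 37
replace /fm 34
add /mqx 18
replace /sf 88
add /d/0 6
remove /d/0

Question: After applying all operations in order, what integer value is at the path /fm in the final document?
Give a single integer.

After op 1 (replace /d/2 80): {"d":[91,26,80],"fm":{"b":22,"dea":69,"sph":35},"j":{"ka":58,"q":59,"s":90}}
After op 2 (remove /d/2): {"d":[91,26],"fm":{"b":22,"dea":69,"sph":35},"j":{"ka":58,"q":59,"s":90}}
After op 3 (replace /fm 36): {"d":[91,26],"fm":36,"j":{"ka":58,"q":59,"s":90}}
After op 4 (add /sf 47): {"d":[91,26],"fm":36,"j":{"ka":58,"q":59,"s":90},"sf":47}
After op 5 (remove /d/0): {"d":[26],"fm":36,"j":{"ka":58,"q":59,"s":90},"sf":47}
After op 6 (replace /fm 79): {"d":[26],"fm":79,"j":{"ka":58,"q":59,"s":90},"sf":47}
After op 7 (replace /fm 37): {"d":[26],"fm":37,"j":{"ka":58,"q":59,"s":90},"sf":47}
After op 8 (replace /fm 34): {"d":[26],"fm":34,"j":{"ka":58,"q":59,"s":90},"sf":47}
After op 9 (add /mqx 18): {"d":[26],"fm":34,"j":{"ka":58,"q":59,"s":90},"mqx":18,"sf":47}
After op 10 (replace /sf 88): {"d":[26],"fm":34,"j":{"ka":58,"q":59,"s":90},"mqx":18,"sf":88}
After op 11 (add /d/0 6): {"d":[6,26],"fm":34,"j":{"ka":58,"q":59,"s":90},"mqx":18,"sf":88}
After op 12 (remove /d/0): {"d":[26],"fm":34,"j":{"ka":58,"q":59,"s":90},"mqx":18,"sf":88}
Value at /fm: 34

Answer: 34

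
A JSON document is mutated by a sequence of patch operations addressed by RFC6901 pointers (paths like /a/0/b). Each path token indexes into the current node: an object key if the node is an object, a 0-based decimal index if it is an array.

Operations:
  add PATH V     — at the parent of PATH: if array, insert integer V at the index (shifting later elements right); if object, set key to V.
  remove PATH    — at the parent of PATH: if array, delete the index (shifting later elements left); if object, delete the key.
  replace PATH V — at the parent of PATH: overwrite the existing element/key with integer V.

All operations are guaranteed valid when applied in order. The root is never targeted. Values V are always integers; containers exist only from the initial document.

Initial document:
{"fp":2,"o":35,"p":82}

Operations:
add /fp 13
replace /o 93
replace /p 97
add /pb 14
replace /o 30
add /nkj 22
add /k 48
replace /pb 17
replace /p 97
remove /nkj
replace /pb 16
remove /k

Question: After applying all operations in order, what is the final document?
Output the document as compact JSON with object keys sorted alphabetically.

Answer: {"fp":13,"o":30,"p":97,"pb":16}

Derivation:
After op 1 (add /fp 13): {"fp":13,"o":35,"p":82}
After op 2 (replace /o 93): {"fp":13,"o":93,"p":82}
After op 3 (replace /p 97): {"fp":13,"o":93,"p":97}
After op 4 (add /pb 14): {"fp":13,"o":93,"p":97,"pb":14}
After op 5 (replace /o 30): {"fp":13,"o":30,"p":97,"pb":14}
After op 6 (add /nkj 22): {"fp":13,"nkj":22,"o":30,"p":97,"pb":14}
After op 7 (add /k 48): {"fp":13,"k":48,"nkj":22,"o":30,"p":97,"pb":14}
After op 8 (replace /pb 17): {"fp":13,"k":48,"nkj":22,"o":30,"p":97,"pb":17}
After op 9 (replace /p 97): {"fp":13,"k":48,"nkj":22,"o":30,"p":97,"pb":17}
After op 10 (remove /nkj): {"fp":13,"k":48,"o":30,"p":97,"pb":17}
After op 11 (replace /pb 16): {"fp":13,"k":48,"o":30,"p":97,"pb":16}
After op 12 (remove /k): {"fp":13,"o":30,"p":97,"pb":16}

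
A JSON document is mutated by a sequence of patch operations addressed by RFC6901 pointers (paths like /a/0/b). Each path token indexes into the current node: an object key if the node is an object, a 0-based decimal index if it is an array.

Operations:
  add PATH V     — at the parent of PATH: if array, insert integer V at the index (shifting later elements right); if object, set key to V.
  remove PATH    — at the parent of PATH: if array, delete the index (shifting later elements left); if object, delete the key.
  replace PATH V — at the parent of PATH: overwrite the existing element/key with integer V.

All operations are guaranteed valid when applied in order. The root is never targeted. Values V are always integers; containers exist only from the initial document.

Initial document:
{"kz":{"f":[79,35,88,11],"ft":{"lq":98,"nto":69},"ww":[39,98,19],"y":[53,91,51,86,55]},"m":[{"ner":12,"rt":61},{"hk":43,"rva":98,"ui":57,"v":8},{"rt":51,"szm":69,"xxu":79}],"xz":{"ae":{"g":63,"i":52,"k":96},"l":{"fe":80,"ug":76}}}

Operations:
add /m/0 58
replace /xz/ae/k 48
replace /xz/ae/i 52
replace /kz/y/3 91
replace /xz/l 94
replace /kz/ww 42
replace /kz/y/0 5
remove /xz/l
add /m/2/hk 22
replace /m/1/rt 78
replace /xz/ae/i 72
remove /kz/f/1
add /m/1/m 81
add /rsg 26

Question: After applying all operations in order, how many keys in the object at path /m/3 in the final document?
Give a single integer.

Answer: 3

Derivation:
After op 1 (add /m/0 58): {"kz":{"f":[79,35,88,11],"ft":{"lq":98,"nto":69},"ww":[39,98,19],"y":[53,91,51,86,55]},"m":[58,{"ner":12,"rt":61},{"hk":43,"rva":98,"ui":57,"v":8},{"rt":51,"szm":69,"xxu":79}],"xz":{"ae":{"g":63,"i":52,"k":96},"l":{"fe":80,"ug":76}}}
After op 2 (replace /xz/ae/k 48): {"kz":{"f":[79,35,88,11],"ft":{"lq":98,"nto":69},"ww":[39,98,19],"y":[53,91,51,86,55]},"m":[58,{"ner":12,"rt":61},{"hk":43,"rva":98,"ui":57,"v":8},{"rt":51,"szm":69,"xxu":79}],"xz":{"ae":{"g":63,"i":52,"k":48},"l":{"fe":80,"ug":76}}}
After op 3 (replace /xz/ae/i 52): {"kz":{"f":[79,35,88,11],"ft":{"lq":98,"nto":69},"ww":[39,98,19],"y":[53,91,51,86,55]},"m":[58,{"ner":12,"rt":61},{"hk":43,"rva":98,"ui":57,"v":8},{"rt":51,"szm":69,"xxu":79}],"xz":{"ae":{"g":63,"i":52,"k":48},"l":{"fe":80,"ug":76}}}
After op 4 (replace /kz/y/3 91): {"kz":{"f":[79,35,88,11],"ft":{"lq":98,"nto":69},"ww":[39,98,19],"y":[53,91,51,91,55]},"m":[58,{"ner":12,"rt":61},{"hk":43,"rva":98,"ui":57,"v":8},{"rt":51,"szm":69,"xxu":79}],"xz":{"ae":{"g":63,"i":52,"k":48},"l":{"fe":80,"ug":76}}}
After op 5 (replace /xz/l 94): {"kz":{"f":[79,35,88,11],"ft":{"lq":98,"nto":69},"ww":[39,98,19],"y":[53,91,51,91,55]},"m":[58,{"ner":12,"rt":61},{"hk":43,"rva":98,"ui":57,"v":8},{"rt":51,"szm":69,"xxu":79}],"xz":{"ae":{"g":63,"i":52,"k":48},"l":94}}
After op 6 (replace /kz/ww 42): {"kz":{"f":[79,35,88,11],"ft":{"lq":98,"nto":69},"ww":42,"y":[53,91,51,91,55]},"m":[58,{"ner":12,"rt":61},{"hk":43,"rva":98,"ui":57,"v":8},{"rt":51,"szm":69,"xxu":79}],"xz":{"ae":{"g":63,"i":52,"k":48},"l":94}}
After op 7 (replace /kz/y/0 5): {"kz":{"f":[79,35,88,11],"ft":{"lq":98,"nto":69},"ww":42,"y":[5,91,51,91,55]},"m":[58,{"ner":12,"rt":61},{"hk":43,"rva":98,"ui":57,"v":8},{"rt":51,"szm":69,"xxu":79}],"xz":{"ae":{"g":63,"i":52,"k":48},"l":94}}
After op 8 (remove /xz/l): {"kz":{"f":[79,35,88,11],"ft":{"lq":98,"nto":69},"ww":42,"y":[5,91,51,91,55]},"m":[58,{"ner":12,"rt":61},{"hk":43,"rva":98,"ui":57,"v":8},{"rt":51,"szm":69,"xxu":79}],"xz":{"ae":{"g":63,"i":52,"k":48}}}
After op 9 (add /m/2/hk 22): {"kz":{"f":[79,35,88,11],"ft":{"lq":98,"nto":69},"ww":42,"y":[5,91,51,91,55]},"m":[58,{"ner":12,"rt":61},{"hk":22,"rva":98,"ui":57,"v":8},{"rt":51,"szm":69,"xxu":79}],"xz":{"ae":{"g":63,"i":52,"k":48}}}
After op 10 (replace /m/1/rt 78): {"kz":{"f":[79,35,88,11],"ft":{"lq":98,"nto":69},"ww":42,"y":[5,91,51,91,55]},"m":[58,{"ner":12,"rt":78},{"hk":22,"rva":98,"ui":57,"v":8},{"rt":51,"szm":69,"xxu":79}],"xz":{"ae":{"g":63,"i":52,"k":48}}}
After op 11 (replace /xz/ae/i 72): {"kz":{"f":[79,35,88,11],"ft":{"lq":98,"nto":69},"ww":42,"y":[5,91,51,91,55]},"m":[58,{"ner":12,"rt":78},{"hk":22,"rva":98,"ui":57,"v":8},{"rt":51,"szm":69,"xxu":79}],"xz":{"ae":{"g":63,"i":72,"k":48}}}
After op 12 (remove /kz/f/1): {"kz":{"f":[79,88,11],"ft":{"lq":98,"nto":69},"ww":42,"y":[5,91,51,91,55]},"m":[58,{"ner":12,"rt":78},{"hk":22,"rva":98,"ui":57,"v":8},{"rt":51,"szm":69,"xxu":79}],"xz":{"ae":{"g":63,"i":72,"k":48}}}
After op 13 (add /m/1/m 81): {"kz":{"f":[79,88,11],"ft":{"lq":98,"nto":69},"ww":42,"y":[5,91,51,91,55]},"m":[58,{"m":81,"ner":12,"rt":78},{"hk":22,"rva":98,"ui":57,"v":8},{"rt":51,"szm":69,"xxu":79}],"xz":{"ae":{"g":63,"i":72,"k":48}}}
After op 14 (add /rsg 26): {"kz":{"f":[79,88,11],"ft":{"lq":98,"nto":69},"ww":42,"y":[5,91,51,91,55]},"m":[58,{"m":81,"ner":12,"rt":78},{"hk":22,"rva":98,"ui":57,"v":8},{"rt":51,"szm":69,"xxu":79}],"rsg":26,"xz":{"ae":{"g":63,"i":72,"k":48}}}
Size at path /m/3: 3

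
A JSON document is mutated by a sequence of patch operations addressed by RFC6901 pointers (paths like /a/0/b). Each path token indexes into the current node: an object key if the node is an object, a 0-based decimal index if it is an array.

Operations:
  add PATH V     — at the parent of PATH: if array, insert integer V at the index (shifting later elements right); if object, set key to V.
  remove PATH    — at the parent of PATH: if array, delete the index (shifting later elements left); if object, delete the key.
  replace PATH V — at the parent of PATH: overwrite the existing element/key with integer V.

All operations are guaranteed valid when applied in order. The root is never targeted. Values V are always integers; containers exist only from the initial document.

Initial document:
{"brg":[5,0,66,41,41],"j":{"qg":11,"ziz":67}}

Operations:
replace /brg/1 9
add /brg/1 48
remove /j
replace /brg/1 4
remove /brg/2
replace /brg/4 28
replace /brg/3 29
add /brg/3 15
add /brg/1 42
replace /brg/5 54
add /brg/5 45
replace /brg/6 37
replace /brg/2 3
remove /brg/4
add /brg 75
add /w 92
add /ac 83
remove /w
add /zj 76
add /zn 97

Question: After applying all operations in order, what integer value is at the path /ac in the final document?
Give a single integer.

Answer: 83

Derivation:
After op 1 (replace /brg/1 9): {"brg":[5,9,66,41,41],"j":{"qg":11,"ziz":67}}
After op 2 (add /brg/1 48): {"brg":[5,48,9,66,41,41],"j":{"qg":11,"ziz":67}}
After op 3 (remove /j): {"brg":[5,48,9,66,41,41]}
After op 4 (replace /brg/1 4): {"brg":[5,4,9,66,41,41]}
After op 5 (remove /brg/2): {"brg":[5,4,66,41,41]}
After op 6 (replace /brg/4 28): {"brg":[5,4,66,41,28]}
After op 7 (replace /brg/3 29): {"brg":[5,4,66,29,28]}
After op 8 (add /brg/3 15): {"brg":[5,4,66,15,29,28]}
After op 9 (add /brg/1 42): {"brg":[5,42,4,66,15,29,28]}
After op 10 (replace /brg/5 54): {"brg":[5,42,4,66,15,54,28]}
After op 11 (add /brg/5 45): {"brg":[5,42,4,66,15,45,54,28]}
After op 12 (replace /brg/6 37): {"brg":[5,42,4,66,15,45,37,28]}
After op 13 (replace /brg/2 3): {"brg":[5,42,3,66,15,45,37,28]}
After op 14 (remove /brg/4): {"brg":[5,42,3,66,45,37,28]}
After op 15 (add /brg 75): {"brg":75}
After op 16 (add /w 92): {"brg":75,"w":92}
After op 17 (add /ac 83): {"ac":83,"brg":75,"w":92}
After op 18 (remove /w): {"ac":83,"brg":75}
After op 19 (add /zj 76): {"ac":83,"brg":75,"zj":76}
After op 20 (add /zn 97): {"ac":83,"brg":75,"zj":76,"zn":97}
Value at /ac: 83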